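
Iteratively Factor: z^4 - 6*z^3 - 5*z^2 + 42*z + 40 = (z + 1)*(z^3 - 7*z^2 + 2*z + 40) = (z + 1)*(z + 2)*(z^2 - 9*z + 20) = (z - 4)*(z + 1)*(z + 2)*(z - 5)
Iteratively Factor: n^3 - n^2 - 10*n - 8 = (n + 1)*(n^2 - 2*n - 8) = (n + 1)*(n + 2)*(n - 4)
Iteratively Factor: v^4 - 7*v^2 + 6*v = (v + 3)*(v^3 - 3*v^2 + 2*v) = (v - 2)*(v + 3)*(v^2 - v) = v*(v - 2)*(v + 3)*(v - 1)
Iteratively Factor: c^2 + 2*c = (c + 2)*(c)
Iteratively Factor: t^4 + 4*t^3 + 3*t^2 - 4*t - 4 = (t + 2)*(t^3 + 2*t^2 - t - 2) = (t - 1)*(t + 2)*(t^2 + 3*t + 2) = (t - 1)*(t + 2)^2*(t + 1)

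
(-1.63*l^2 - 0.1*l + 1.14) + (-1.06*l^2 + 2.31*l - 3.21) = -2.69*l^2 + 2.21*l - 2.07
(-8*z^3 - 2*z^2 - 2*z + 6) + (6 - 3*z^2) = -8*z^3 - 5*z^2 - 2*z + 12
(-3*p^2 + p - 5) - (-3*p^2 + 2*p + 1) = -p - 6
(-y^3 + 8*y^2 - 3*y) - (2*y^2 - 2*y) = -y^3 + 6*y^2 - y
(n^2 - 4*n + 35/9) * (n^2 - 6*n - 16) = n^4 - 10*n^3 + 107*n^2/9 + 122*n/3 - 560/9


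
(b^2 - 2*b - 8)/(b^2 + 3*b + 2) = (b - 4)/(b + 1)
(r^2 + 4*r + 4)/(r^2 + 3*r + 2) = (r + 2)/(r + 1)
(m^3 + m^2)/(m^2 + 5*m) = m*(m + 1)/(m + 5)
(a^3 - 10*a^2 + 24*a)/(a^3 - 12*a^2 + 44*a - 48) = a/(a - 2)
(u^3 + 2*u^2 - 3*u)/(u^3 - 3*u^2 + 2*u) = (u + 3)/(u - 2)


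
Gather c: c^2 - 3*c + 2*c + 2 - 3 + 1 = c^2 - c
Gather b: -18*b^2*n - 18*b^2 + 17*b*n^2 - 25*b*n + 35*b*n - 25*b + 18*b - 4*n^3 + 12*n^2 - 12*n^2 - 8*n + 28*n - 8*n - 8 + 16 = b^2*(-18*n - 18) + b*(17*n^2 + 10*n - 7) - 4*n^3 + 12*n + 8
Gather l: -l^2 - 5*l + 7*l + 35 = -l^2 + 2*l + 35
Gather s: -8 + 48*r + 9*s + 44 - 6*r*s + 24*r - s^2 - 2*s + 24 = 72*r - s^2 + s*(7 - 6*r) + 60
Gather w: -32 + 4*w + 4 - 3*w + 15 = w - 13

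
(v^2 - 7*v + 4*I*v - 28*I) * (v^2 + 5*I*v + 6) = v^4 - 7*v^3 + 9*I*v^3 - 14*v^2 - 63*I*v^2 + 98*v + 24*I*v - 168*I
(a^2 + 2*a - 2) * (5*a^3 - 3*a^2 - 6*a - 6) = 5*a^5 + 7*a^4 - 22*a^3 - 12*a^2 + 12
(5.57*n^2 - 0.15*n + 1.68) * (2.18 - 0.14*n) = -0.7798*n^3 + 12.1636*n^2 - 0.5622*n + 3.6624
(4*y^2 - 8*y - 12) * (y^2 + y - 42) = 4*y^4 - 4*y^3 - 188*y^2 + 324*y + 504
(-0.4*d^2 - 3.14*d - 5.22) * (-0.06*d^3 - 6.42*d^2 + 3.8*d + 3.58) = 0.024*d^5 + 2.7564*d^4 + 18.952*d^3 + 20.1484*d^2 - 31.0772*d - 18.6876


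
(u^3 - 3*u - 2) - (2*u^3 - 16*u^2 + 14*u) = -u^3 + 16*u^2 - 17*u - 2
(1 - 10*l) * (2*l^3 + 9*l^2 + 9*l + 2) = -20*l^4 - 88*l^3 - 81*l^2 - 11*l + 2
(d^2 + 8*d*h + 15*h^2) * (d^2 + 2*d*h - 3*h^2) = d^4 + 10*d^3*h + 28*d^2*h^2 + 6*d*h^3 - 45*h^4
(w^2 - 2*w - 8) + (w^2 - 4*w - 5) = 2*w^2 - 6*w - 13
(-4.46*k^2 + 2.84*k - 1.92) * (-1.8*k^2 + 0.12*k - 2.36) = 8.028*k^4 - 5.6472*k^3 + 14.3224*k^2 - 6.9328*k + 4.5312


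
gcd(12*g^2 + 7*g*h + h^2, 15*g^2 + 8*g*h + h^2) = 3*g + h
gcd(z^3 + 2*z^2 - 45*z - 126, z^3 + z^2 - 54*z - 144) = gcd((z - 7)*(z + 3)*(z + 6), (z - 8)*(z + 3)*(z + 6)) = z^2 + 9*z + 18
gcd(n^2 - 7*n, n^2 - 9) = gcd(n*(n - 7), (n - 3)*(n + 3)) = 1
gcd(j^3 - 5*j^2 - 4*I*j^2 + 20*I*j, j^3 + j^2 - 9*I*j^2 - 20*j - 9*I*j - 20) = j - 4*I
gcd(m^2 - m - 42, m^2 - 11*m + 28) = m - 7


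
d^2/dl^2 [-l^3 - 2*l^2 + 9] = -6*l - 4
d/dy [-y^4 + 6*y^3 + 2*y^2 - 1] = 2*y*(-2*y^2 + 9*y + 2)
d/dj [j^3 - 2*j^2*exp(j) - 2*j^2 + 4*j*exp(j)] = -2*j^2*exp(j) + 3*j^2 - 4*j + 4*exp(j)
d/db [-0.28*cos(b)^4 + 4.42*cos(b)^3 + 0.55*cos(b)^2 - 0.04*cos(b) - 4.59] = (1.12*cos(b)^3 - 13.26*cos(b)^2 - 1.1*cos(b) + 0.04)*sin(b)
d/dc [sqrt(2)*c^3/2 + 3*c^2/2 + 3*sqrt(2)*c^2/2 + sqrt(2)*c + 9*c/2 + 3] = 3*sqrt(2)*c^2/2 + 3*c + 3*sqrt(2)*c + sqrt(2) + 9/2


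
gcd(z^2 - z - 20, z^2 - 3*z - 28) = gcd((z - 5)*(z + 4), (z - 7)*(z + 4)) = z + 4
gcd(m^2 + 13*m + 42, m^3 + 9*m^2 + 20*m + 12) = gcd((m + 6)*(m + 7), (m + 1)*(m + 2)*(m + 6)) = m + 6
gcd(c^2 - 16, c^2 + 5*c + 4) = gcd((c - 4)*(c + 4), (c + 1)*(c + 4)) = c + 4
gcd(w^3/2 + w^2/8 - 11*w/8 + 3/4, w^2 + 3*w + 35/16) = 1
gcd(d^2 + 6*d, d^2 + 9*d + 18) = d + 6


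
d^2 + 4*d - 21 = (d - 3)*(d + 7)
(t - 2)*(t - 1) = t^2 - 3*t + 2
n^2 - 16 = (n - 4)*(n + 4)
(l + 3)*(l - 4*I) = l^2 + 3*l - 4*I*l - 12*I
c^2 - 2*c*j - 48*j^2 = (c - 8*j)*(c + 6*j)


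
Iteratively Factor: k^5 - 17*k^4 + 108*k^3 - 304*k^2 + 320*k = (k - 4)*(k^4 - 13*k^3 + 56*k^2 - 80*k) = (k - 4)^2*(k^3 - 9*k^2 + 20*k) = (k - 4)^3*(k^2 - 5*k) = k*(k - 4)^3*(k - 5)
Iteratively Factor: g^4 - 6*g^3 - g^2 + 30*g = (g - 5)*(g^3 - g^2 - 6*g) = (g - 5)*(g + 2)*(g^2 - 3*g) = g*(g - 5)*(g + 2)*(g - 3)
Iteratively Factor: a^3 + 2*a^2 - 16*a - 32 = (a + 2)*(a^2 - 16) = (a + 2)*(a + 4)*(a - 4)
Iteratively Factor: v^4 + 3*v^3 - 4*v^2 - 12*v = (v - 2)*(v^3 + 5*v^2 + 6*v) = v*(v - 2)*(v^2 + 5*v + 6) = v*(v - 2)*(v + 2)*(v + 3)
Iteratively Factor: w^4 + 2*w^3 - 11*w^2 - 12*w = (w)*(w^3 + 2*w^2 - 11*w - 12) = w*(w + 1)*(w^2 + w - 12) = w*(w - 3)*(w + 1)*(w + 4)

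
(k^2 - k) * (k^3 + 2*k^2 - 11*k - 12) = k^5 + k^4 - 13*k^3 - k^2 + 12*k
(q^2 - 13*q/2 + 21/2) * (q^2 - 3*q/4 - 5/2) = q^4 - 29*q^3/4 + 103*q^2/8 + 67*q/8 - 105/4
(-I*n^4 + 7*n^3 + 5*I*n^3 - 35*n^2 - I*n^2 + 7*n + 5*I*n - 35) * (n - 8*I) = -I*n^5 - n^4 + 5*I*n^4 + 5*n^3 - 57*I*n^3 - n^2 + 285*I*n^2 + 5*n - 56*I*n + 280*I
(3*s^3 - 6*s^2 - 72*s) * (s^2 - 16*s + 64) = 3*s^5 - 54*s^4 + 216*s^3 + 768*s^2 - 4608*s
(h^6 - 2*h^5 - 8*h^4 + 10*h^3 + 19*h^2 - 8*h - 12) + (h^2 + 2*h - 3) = h^6 - 2*h^5 - 8*h^4 + 10*h^3 + 20*h^2 - 6*h - 15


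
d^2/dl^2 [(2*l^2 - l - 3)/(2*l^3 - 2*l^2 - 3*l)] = 2*(8*l^6 - 12*l^5 - 24*l^4 + 74*l^3 + 18*l^2 - 54*l - 27)/(l^3*(8*l^6 - 24*l^5 - 12*l^4 + 64*l^3 + 18*l^2 - 54*l - 27))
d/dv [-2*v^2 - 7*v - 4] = -4*v - 7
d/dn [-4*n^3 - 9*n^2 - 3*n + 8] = -12*n^2 - 18*n - 3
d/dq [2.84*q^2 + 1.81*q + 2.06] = 5.68*q + 1.81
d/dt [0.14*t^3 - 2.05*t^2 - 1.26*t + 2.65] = 0.42*t^2 - 4.1*t - 1.26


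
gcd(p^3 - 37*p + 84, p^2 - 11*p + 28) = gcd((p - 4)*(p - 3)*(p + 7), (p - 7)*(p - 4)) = p - 4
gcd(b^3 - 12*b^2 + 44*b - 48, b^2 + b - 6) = b - 2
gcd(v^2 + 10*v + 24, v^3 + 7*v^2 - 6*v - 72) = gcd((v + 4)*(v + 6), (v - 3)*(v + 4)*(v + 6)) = v^2 + 10*v + 24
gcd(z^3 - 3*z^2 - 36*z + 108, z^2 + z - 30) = z + 6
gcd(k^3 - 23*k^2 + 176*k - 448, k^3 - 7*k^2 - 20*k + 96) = k - 8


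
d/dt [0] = 0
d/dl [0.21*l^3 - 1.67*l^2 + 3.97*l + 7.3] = 0.63*l^2 - 3.34*l + 3.97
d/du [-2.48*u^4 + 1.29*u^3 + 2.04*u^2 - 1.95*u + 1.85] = -9.92*u^3 + 3.87*u^2 + 4.08*u - 1.95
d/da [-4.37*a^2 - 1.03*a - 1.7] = -8.74*a - 1.03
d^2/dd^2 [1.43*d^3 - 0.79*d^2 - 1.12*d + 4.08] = 8.58*d - 1.58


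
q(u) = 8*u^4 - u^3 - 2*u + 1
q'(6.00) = 6802.00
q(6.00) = 10141.00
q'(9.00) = 23083.00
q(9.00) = 51742.00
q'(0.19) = -1.89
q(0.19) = 0.62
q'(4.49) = 2834.12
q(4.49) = 3152.94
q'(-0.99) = -35.99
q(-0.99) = 11.64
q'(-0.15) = -2.18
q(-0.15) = 1.31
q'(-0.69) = -13.94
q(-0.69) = 4.52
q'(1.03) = 29.78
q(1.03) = 6.85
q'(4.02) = 2028.39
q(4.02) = 2017.26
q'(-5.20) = -4582.58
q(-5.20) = 6001.30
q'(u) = 32*u^3 - 3*u^2 - 2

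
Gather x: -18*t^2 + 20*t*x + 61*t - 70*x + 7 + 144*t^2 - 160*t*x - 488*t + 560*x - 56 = 126*t^2 - 427*t + x*(490 - 140*t) - 49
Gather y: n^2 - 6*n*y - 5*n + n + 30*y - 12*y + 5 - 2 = n^2 - 4*n + y*(18 - 6*n) + 3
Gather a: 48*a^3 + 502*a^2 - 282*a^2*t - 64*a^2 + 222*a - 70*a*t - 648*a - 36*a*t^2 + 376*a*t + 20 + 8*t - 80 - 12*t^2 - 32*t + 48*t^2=48*a^3 + a^2*(438 - 282*t) + a*(-36*t^2 + 306*t - 426) + 36*t^2 - 24*t - 60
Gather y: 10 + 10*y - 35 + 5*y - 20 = 15*y - 45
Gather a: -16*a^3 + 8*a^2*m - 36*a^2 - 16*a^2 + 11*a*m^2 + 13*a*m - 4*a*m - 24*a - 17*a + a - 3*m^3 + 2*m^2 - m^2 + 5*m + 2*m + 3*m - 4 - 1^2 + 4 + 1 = -16*a^3 + a^2*(8*m - 52) + a*(11*m^2 + 9*m - 40) - 3*m^3 + m^2 + 10*m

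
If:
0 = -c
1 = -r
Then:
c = 0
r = -1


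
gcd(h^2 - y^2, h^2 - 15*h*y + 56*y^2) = 1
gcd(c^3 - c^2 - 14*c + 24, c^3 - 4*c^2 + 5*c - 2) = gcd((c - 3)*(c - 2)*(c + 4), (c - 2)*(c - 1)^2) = c - 2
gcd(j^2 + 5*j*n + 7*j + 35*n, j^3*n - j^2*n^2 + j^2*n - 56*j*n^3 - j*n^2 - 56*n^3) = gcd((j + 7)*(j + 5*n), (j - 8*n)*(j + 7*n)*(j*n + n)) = 1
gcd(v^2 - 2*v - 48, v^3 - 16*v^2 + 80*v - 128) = v - 8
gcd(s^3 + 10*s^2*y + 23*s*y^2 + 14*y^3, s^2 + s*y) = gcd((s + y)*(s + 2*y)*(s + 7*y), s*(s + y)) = s + y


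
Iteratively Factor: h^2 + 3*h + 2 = (h + 2)*(h + 1)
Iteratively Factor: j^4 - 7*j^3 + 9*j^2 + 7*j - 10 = (j - 1)*(j^3 - 6*j^2 + 3*j + 10) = (j - 1)*(j + 1)*(j^2 - 7*j + 10) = (j - 5)*(j - 1)*(j + 1)*(j - 2)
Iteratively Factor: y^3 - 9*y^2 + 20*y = (y - 5)*(y^2 - 4*y) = (y - 5)*(y - 4)*(y)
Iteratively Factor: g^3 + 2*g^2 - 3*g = (g - 1)*(g^2 + 3*g) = (g - 1)*(g + 3)*(g)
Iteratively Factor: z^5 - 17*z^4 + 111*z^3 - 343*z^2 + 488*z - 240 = (z - 4)*(z^4 - 13*z^3 + 59*z^2 - 107*z + 60) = (z - 4)*(z - 1)*(z^3 - 12*z^2 + 47*z - 60) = (z - 4)*(z - 3)*(z - 1)*(z^2 - 9*z + 20) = (z - 4)^2*(z - 3)*(z - 1)*(z - 5)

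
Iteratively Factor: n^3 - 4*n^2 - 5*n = (n)*(n^2 - 4*n - 5) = n*(n + 1)*(n - 5)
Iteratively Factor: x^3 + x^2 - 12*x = (x - 3)*(x^2 + 4*x) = (x - 3)*(x + 4)*(x)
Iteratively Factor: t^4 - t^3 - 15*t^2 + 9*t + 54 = (t - 3)*(t^3 + 2*t^2 - 9*t - 18) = (t - 3)*(t + 3)*(t^2 - t - 6) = (t - 3)^2*(t + 3)*(t + 2)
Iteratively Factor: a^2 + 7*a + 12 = (a + 4)*(a + 3)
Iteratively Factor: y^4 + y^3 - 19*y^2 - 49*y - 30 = (y + 3)*(y^3 - 2*y^2 - 13*y - 10) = (y + 2)*(y + 3)*(y^2 - 4*y - 5) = (y - 5)*(y + 2)*(y + 3)*(y + 1)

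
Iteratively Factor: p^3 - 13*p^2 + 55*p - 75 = (p - 5)*(p^2 - 8*p + 15) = (p - 5)*(p - 3)*(p - 5)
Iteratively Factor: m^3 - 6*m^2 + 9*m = (m - 3)*(m^2 - 3*m) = m*(m - 3)*(m - 3)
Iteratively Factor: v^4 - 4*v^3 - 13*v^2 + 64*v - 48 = (v - 3)*(v^3 - v^2 - 16*v + 16) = (v - 3)*(v - 1)*(v^2 - 16) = (v - 4)*(v - 3)*(v - 1)*(v + 4)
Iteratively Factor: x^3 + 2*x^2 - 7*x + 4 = (x - 1)*(x^2 + 3*x - 4) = (x - 1)*(x + 4)*(x - 1)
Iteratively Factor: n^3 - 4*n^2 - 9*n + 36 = (n + 3)*(n^2 - 7*n + 12) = (n - 4)*(n + 3)*(n - 3)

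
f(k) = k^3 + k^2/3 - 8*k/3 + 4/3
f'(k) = 3*k^2 + 2*k/3 - 8/3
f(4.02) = 60.96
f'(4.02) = 48.49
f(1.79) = 3.36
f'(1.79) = 8.14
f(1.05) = 0.06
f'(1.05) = 1.34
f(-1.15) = 3.32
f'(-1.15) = 0.53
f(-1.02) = 3.34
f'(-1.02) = -0.23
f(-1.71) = 1.87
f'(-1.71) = 4.97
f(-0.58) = 2.80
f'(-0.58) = -2.04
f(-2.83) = -11.12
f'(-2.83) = 19.47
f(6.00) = 213.33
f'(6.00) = 109.33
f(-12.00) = -1646.67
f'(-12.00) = 421.33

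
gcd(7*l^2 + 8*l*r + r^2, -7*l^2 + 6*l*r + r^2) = 7*l + r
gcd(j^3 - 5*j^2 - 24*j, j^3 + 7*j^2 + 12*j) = j^2 + 3*j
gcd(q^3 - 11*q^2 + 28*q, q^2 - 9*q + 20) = q - 4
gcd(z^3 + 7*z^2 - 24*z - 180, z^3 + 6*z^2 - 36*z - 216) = z^2 + 12*z + 36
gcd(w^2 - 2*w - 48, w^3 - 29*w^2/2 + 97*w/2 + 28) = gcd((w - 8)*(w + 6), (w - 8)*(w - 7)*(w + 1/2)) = w - 8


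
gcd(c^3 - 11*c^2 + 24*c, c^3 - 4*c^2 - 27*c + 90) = c - 3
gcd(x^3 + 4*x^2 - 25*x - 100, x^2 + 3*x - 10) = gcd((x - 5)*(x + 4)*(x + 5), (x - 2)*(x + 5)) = x + 5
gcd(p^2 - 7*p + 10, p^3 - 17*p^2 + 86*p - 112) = p - 2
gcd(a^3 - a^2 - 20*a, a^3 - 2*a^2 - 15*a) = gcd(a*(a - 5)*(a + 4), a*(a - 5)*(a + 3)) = a^2 - 5*a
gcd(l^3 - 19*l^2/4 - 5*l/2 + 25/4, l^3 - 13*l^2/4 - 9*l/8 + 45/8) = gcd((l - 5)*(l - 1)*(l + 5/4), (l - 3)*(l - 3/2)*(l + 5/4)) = l + 5/4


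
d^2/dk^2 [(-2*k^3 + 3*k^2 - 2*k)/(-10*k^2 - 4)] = 6*(5*k^3 + 15*k^2 - 6*k - 2)/(125*k^6 + 150*k^4 + 60*k^2 + 8)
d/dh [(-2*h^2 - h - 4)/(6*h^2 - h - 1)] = (8*h^2 + 52*h - 3)/(36*h^4 - 12*h^3 - 11*h^2 + 2*h + 1)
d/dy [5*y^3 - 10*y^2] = 5*y*(3*y - 4)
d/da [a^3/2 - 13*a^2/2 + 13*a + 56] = 3*a^2/2 - 13*a + 13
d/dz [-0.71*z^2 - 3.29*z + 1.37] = -1.42*z - 3.29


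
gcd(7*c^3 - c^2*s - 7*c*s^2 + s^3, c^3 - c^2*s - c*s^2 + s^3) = -c^2 + s^2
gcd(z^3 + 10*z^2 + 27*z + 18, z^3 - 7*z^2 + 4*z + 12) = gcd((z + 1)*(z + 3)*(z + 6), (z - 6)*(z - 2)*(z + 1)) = z + 1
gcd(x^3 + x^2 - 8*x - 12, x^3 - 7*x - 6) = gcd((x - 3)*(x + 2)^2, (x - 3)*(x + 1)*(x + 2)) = x^2 - x - 6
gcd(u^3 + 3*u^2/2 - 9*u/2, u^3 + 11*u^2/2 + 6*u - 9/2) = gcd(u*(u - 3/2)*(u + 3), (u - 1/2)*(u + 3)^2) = u + 3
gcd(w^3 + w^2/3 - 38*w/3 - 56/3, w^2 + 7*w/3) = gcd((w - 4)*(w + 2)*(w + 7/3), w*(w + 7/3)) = w + 7/3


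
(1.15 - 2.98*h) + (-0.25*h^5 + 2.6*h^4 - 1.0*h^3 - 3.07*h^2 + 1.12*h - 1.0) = -0.25*h^5 + 2.6*h^4 - 1.0*h^3 - 3.07*h^2 - 1.86*h + 0.15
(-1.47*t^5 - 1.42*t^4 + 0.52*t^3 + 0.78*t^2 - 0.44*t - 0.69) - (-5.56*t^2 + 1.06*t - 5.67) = -1.47*t^5 - 1.42*t^4 + 0.52*t^3 + 6.34*t^2 - 1.5*t + 4.98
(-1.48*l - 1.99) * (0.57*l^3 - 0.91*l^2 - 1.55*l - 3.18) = -0.8436*l^4 + 0.2125*l^3 + 4.1049*l^2 + 7.7909*l + 6.3282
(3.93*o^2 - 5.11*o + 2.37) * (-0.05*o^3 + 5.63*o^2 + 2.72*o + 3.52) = -0.1965*o^5 + 22.3814*o^4 - 18.1982*o^3 + 13.2775*o^2 - 11.5408*o + 8.3424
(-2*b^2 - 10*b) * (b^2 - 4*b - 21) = -2*b^4 - 2*b^3 + 82*b^2 + 210*b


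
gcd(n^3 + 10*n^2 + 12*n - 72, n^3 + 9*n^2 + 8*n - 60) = n^2 + 4*n - 12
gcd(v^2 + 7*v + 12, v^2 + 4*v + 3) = v + 3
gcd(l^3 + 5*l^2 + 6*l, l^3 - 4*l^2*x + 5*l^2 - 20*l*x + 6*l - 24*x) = l^2 + 5*l + 6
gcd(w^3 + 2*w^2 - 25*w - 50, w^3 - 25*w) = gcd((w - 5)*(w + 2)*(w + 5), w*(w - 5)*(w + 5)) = w^2 - 25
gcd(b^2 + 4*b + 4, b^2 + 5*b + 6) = b + 2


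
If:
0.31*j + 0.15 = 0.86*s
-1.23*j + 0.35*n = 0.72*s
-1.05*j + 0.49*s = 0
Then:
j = 0.10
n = 0.78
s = 0.21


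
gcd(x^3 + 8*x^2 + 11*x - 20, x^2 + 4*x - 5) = x^2 + 4*x - 5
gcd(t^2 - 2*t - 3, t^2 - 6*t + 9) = t - 3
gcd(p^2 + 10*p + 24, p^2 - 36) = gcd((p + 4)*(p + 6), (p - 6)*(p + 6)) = p + 6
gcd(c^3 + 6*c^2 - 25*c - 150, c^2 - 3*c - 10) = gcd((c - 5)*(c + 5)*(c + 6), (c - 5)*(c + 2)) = c - 5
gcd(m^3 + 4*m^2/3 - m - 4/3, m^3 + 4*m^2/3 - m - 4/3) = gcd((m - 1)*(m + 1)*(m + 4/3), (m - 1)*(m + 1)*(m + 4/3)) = m^3 + 4*m^2/3 - m - 4/3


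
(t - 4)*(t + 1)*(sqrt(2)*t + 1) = sqrt(2)*t^3 - 3*sqrt(2)*t^2 + t^2 - 4*sqrt(2)*t - 3*t - 4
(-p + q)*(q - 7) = -p*q + 7*p + q^2 - 7*q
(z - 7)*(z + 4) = z^2 - 3*z - 28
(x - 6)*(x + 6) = x^2 - 36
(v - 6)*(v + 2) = v^2 - 4*v - 12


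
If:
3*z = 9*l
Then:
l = z/3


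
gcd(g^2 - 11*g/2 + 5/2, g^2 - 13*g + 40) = g - 5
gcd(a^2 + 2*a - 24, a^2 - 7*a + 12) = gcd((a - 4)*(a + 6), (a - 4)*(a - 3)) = a - 4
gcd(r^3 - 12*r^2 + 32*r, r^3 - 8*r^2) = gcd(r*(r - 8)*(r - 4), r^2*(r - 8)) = r^2 - 8*r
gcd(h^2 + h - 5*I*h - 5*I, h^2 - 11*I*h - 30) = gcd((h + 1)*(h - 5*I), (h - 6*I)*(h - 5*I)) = h - 5*I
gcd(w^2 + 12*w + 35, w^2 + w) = 1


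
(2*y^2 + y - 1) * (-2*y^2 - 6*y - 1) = -4*y^4 - 14*y^3 - 6*y^2 + 5*y + 1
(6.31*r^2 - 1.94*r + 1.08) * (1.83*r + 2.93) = 11.5473*r^3 + 14.9381*r^2 - 3.7078*r + 3.1644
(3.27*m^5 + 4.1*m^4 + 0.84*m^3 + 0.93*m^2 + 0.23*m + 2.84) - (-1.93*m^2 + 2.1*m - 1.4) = 3.27*m^5 + 4.1*m^4 + 0.84*m^3 + 2.86*m^2 - 1.87*m + 4.24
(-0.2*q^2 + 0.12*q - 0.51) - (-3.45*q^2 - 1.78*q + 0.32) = 3.25*q^2 + 1.9*q - 0.83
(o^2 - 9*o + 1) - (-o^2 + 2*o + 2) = 2*o^2 - 11*o - 1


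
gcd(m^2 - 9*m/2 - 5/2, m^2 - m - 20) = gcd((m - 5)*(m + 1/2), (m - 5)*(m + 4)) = m - 5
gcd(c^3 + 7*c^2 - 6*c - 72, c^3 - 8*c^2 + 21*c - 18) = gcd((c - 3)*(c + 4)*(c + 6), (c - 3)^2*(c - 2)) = c - 3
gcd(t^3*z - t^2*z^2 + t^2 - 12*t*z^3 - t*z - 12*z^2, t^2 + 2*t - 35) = 1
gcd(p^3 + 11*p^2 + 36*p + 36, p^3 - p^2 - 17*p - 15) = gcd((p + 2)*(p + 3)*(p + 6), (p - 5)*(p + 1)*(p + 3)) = p + 3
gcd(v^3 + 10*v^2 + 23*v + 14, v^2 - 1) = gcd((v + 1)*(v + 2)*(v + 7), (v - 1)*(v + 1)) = v + 1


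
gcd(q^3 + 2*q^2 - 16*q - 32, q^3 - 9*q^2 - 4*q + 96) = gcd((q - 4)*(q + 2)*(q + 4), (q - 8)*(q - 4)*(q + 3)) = q - 4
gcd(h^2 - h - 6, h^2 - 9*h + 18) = h - 3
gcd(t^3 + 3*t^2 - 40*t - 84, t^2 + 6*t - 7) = t + 7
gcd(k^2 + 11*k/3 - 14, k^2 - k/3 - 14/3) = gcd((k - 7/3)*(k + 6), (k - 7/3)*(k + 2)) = k - 7/3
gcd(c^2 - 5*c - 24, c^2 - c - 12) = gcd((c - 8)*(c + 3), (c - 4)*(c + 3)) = c + 3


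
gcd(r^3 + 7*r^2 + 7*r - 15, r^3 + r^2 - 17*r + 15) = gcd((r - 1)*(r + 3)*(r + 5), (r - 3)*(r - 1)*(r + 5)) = r^2 + 4*r - 5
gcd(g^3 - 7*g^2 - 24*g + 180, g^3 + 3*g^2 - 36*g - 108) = g - 6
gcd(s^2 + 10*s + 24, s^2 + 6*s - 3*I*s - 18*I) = s + 6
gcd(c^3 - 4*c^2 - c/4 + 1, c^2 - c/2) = c - 1/2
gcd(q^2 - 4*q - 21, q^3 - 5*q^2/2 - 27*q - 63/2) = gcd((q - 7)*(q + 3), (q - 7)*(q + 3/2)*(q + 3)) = q^2 - 4*q - 21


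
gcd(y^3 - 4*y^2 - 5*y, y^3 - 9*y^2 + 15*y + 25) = y^2 - 4*y - 5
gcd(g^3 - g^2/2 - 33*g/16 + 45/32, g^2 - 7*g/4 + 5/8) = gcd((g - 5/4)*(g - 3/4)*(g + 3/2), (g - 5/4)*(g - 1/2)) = g - 5/4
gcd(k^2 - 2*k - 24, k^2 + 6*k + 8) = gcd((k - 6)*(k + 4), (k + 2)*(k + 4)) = k + 4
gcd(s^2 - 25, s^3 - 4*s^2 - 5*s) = s - 5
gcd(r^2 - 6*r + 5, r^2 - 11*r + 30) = r - 5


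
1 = 1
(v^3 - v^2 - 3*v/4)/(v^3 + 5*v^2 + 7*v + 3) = v*(4*v^2 - 4*v - 3)/(4*(v^3 + 5*v^2 + 7*v + 3))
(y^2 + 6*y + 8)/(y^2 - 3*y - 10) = (y + 4)/(y - 5)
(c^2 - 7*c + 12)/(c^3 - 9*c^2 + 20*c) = (c - 3)/(c*(c - 5))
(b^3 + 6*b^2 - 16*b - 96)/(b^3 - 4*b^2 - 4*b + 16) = (b^2 + 10*b + 24)/(b^2 - 4)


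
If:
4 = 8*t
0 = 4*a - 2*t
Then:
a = 1/4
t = 1/2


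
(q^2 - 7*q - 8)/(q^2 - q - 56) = (q + 1)/(q + 7)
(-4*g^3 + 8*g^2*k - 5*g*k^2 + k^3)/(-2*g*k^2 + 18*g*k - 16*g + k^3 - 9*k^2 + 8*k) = (2*g^2 - 3*g*k + k^2)/(k^2 - 9*k + 8)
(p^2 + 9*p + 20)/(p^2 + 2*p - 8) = (p + 5)/(p - 2)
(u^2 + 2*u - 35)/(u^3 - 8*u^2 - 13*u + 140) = (u + 7)/(u^2 - 3*u - 28)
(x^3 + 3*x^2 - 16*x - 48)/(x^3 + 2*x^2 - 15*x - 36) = (x + 4)/(x + 3)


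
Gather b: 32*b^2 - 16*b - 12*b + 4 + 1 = 32*b^2 - 28*b + 5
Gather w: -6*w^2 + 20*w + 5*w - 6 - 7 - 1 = -6*w^2 + 25*w - 14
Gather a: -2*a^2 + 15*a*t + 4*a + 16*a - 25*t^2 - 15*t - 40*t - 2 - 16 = -2*a^2 + a*(15*t + 20) - 25*t^2 - 55*t - 18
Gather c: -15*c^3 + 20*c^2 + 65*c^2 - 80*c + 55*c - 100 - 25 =-15*c^3 + 85*c^2 - 25*c - 125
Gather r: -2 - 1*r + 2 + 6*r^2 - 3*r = 6*r^2 - 4*r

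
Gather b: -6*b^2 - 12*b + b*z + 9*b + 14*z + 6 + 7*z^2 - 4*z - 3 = -6*b^2 + b*(z - 3) + 7*z^2 + 10*z + 3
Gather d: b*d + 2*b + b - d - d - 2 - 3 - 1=3*b + d*(b - 2) - 6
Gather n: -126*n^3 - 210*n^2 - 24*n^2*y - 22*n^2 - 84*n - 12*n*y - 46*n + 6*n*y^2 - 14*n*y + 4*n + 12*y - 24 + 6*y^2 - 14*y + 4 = -126*n^3 + n^2*(-24*y - 232) + n*(6*y^2 - 26*y - 126) + 6*y^2 - 2*y - 20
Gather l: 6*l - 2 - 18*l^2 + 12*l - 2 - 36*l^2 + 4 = -54*l^2 + 18*l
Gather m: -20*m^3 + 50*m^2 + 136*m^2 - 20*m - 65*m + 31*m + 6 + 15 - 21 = -20*m^3 + 186*m^2 - 54*m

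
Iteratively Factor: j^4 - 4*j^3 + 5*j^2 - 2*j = (j - 1)*(j^3 - 3*j^2 + 2*j) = j*(j - 1)*(j^2 - 3*j + 2) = j*(j - 1)^2*(j - 2)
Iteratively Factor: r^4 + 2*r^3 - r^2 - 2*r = (r + 2)*(r^3 - r) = (r - 1)*(r + 2)*(r^2 + r) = (r - 1)*(r + 1)*(r + 2)*(r)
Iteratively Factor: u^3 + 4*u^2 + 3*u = (u + 1)*(u^2 + 3*u) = u*(u + 1)*(u + 3)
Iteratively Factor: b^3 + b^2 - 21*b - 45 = (b - 5)*(b^2 + 6*b + 9) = (b - 5)*(b + 3)*(b + 3)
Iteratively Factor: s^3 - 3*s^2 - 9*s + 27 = (s - 3)*(s^2 - 9) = (s - 3)*(s + 3)*(s - 3)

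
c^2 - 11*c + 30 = (c - 6)*(c - 5)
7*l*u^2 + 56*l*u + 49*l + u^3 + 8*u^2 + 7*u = (7*l + u)*(u + 1)*(u + 7)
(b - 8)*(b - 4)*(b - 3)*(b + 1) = b^4 - 14*b^3 + 53*b^2 - 28*b - 96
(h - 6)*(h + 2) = h^2 - 4*h - 12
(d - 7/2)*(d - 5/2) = d^2 - 6*d + 35/4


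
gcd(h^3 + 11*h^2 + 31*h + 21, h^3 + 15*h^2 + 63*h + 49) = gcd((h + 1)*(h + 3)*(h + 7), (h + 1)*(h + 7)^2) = h^2 + 8*h + 7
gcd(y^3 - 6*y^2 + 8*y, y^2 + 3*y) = y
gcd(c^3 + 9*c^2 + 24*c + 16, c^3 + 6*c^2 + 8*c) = c + 4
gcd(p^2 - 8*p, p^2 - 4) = 1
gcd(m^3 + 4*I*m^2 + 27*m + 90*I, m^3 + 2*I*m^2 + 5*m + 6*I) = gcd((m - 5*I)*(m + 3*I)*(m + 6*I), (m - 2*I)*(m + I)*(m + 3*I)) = m + 3*I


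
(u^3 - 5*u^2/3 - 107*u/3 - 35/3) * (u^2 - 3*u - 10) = u^5 - 14*u^4/3 - 122*u^3/3 + 112*u^2 + 1175*u/3 + 350/3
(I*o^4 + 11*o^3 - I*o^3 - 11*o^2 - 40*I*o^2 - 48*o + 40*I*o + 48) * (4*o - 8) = 4*I*o^5 + 44*o^4 - 12*I*o^4 - 132*o^3 - 152*I*o^3 - 104*o^2 + 480*I*o^2 + 576*o - 320*I*o - 384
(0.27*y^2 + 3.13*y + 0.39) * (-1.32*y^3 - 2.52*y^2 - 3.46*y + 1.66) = -0.3564*y^5 - 4.812*y^4 - 9.3366*y^3 - 11.3644*y^2 + 3.8464*y + 0.6474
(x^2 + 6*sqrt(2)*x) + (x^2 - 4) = 2*x^2 + 6*sqrt(2)*x - 4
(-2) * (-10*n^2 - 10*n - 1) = 20*n^2 + 20*n + 2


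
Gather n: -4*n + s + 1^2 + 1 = -4*n + s + 2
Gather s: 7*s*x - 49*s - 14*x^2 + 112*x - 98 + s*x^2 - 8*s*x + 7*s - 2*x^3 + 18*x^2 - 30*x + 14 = s*(x^2 - x - 42) - 2*x^3 + 4*x^2 + 82*x - 84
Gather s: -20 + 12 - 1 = -9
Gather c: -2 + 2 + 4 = 4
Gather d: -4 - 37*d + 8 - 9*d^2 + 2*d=-9*d^2 - 35*d + 4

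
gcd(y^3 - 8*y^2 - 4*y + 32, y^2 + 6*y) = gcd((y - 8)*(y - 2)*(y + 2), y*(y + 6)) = 1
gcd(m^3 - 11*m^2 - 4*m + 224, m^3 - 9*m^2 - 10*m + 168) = m^2 - 3*m - 28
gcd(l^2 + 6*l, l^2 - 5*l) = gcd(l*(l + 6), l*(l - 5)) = l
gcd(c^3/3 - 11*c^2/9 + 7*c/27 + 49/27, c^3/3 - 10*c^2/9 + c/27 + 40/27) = c + 1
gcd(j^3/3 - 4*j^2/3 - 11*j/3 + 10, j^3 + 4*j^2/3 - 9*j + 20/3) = 1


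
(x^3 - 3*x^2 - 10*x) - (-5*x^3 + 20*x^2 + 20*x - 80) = 6*x^3 - 23*x^2 - 30*x + 80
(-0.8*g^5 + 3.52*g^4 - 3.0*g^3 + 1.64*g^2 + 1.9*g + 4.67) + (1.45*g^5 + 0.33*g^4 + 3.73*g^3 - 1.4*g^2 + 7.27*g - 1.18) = 0.65*g^5 + 3.85*g^4 + 0.73*g^3 + 0.24*g^2 + 9.17*g + 3.49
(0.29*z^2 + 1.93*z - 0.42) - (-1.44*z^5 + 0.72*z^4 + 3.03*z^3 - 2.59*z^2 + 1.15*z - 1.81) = 1.44*z^5 - 0.72*z^4 - 3.03*z^3 + 2.88*z^2 + 0.78*z + 1.39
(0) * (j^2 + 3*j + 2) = 0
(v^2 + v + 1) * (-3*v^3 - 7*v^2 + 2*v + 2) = -3*v^5 - 10*v^4 - 8*v^3 - 3*v^2 + 4*v + 2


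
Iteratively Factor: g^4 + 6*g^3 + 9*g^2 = (g + 3)*(g^3 + 3*g^2) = g*(g + 3)*(g^2 + 3*g) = g^2*(g + 3)*(g + 3)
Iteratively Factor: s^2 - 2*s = (s - 2)*(s)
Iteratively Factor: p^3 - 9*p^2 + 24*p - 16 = (p - 4)*(p^2 - 5*p + 4) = (p - 4)^2*(p - 1)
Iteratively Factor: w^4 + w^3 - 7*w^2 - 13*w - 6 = (w + 1)*(w^3 - 7*w - 6) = (w - 3)*(w + 1)*(w^2 + 3*w + 2) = (w - 3)*(w + 1)^2*(w + 2)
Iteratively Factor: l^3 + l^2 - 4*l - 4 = (l + 1)*(l^2 - 4) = (l - 2)*(l + 1)*(l + 2)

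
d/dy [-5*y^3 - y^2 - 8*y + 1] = -15*y^2 - 2*y - 8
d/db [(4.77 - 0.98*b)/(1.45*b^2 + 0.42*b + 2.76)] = (1.421*b^2 - 13.833*b - 4.7082)/(2.1025*b^4 + 1.218*b^3 + 8.1804*b^2 + 2.3184*b + 7.6176)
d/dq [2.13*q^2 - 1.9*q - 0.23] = 4.26*q - 1.9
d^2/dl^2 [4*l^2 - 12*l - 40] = 8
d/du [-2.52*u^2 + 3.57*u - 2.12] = 3.57 - 5.04*u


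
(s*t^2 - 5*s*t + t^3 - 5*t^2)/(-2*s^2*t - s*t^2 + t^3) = (5 - t)/(2*s - t)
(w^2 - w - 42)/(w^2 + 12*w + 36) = (w - 7)/(w + 6)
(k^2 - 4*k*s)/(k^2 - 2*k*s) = (k - 4*s)/(k - 2*s)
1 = 1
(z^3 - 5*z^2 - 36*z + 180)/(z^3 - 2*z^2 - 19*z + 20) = (z^2 - 36)/(z^2 + 3*z - 4)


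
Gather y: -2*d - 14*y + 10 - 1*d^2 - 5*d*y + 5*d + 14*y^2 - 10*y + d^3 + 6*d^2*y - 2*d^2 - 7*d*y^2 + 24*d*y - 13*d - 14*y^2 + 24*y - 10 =d^3 - 3*d^2 - 7*d*y^2 - 10*d + y*(6*d^2 + 19*d)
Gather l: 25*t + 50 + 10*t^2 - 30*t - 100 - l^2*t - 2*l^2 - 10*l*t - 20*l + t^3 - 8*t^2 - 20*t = l^2*(-t - 2) + l*(-10*t - 20) + t^3 + 2*t^2 - 25*t - 50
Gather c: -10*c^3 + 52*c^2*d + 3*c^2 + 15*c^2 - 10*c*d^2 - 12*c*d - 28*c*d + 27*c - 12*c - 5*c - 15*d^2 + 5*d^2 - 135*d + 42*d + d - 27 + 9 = -10*c^3 + c^2*(52*d + 18) + c*(-10*d^2 - 40*d + 10) - 10*d^2 - 92*d - 18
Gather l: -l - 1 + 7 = 6 - l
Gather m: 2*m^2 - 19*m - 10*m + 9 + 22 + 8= 2*m^2 - 29*m + 39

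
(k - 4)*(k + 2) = k^2 - 2*k - 8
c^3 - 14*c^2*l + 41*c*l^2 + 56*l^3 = (c - 8*l)*(c - 7*l)*(c + l)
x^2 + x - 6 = (x - 2)*(x + 3)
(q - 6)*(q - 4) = q^2 - 10*q + 24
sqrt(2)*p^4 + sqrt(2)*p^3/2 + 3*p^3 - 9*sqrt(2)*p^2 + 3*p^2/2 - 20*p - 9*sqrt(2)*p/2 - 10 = (p - 2*sqrt(2))*(p + sqrt(2))*(p + 5*sqrt(2)/2)*(sqrt(2)*p + sqrt(2)/2)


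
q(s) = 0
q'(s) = 0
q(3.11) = 0.00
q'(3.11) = 0.00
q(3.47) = 0.00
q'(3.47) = 0.00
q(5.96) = 0.00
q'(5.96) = 0.00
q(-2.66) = 0.00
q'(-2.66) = 0.00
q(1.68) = 0.00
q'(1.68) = 0.00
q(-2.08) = 0.00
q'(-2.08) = 0.00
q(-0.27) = 0.00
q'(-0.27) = 0.00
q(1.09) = 0.00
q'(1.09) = 0.00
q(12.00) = 0.00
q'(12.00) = 0.00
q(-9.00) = 0.00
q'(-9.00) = 0.00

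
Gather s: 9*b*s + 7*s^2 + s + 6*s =7*s^2 + s*(9*b + 7)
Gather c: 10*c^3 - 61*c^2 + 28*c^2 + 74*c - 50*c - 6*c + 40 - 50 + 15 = 10*c^3 - 33*c^2 + 18*c + 5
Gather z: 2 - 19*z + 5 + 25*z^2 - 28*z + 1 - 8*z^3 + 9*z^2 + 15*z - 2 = -8*z^3 + 34*z^2 - 32*z + 6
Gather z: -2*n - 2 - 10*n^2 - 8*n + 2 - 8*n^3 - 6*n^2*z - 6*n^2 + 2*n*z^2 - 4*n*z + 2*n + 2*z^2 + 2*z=-8*n^3 - 16*n^2 - 8*n + z^2*(2*n + 2) + z*(-6*n^2 - 4*n + 2)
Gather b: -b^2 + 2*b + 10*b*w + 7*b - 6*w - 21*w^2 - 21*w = -b^2 + b*(10*w + 9) - 21*w^2 - 27*w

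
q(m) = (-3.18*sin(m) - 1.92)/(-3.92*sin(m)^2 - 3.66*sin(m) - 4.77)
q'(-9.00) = -0.72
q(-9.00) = 0.16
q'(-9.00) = -0.72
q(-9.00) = 0.16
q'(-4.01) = 0.07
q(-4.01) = 0.44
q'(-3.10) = -0.41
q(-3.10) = 0.39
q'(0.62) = -0.06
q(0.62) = 0.46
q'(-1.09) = 0.25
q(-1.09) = -0.20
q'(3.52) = -0.71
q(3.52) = 0.19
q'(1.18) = -0.05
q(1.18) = 0.42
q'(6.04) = 0.63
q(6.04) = 0.28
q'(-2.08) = -0.28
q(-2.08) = -0.19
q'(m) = (7.84*sin(m)*cos(m) + 3.66*cos(m))*(-3.18*sin(m) - 1.92)/(-3.92*sin(m)^2 - 3.66*sin(m) - 4.77)^2 - 3.18*cos(m)/(-3.92*sin(m)^2 - 3.66*sin(m) - 4.77) = (-12.4656*sin(m)^2 - 15.0528*sin(m) + 8.1414)*cos(m)/(15.3664*sin(m)^4 + 28.6944*sin(m)^3 + 50.7924*sin(m)^2 + 34.9164*sin(m) + 22.7529)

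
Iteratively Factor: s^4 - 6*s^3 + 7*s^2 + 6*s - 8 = (s - 2)*(s^3 - 4*s^2 - s + 4) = (s - 2)*(s - 1)*(s^2 - 3*s - 4) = (s - 4)*(s - 2)*(s - 1)*(s + 1)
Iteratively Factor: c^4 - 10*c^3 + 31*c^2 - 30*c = (c)*(c^3 - 10*c^2 + 31*c - 30) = c*(c - 2)*(c^2 - 8*c + 15) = c*(c - 5)*(c - 2)*(c - 3)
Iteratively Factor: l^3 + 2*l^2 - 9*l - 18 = (l + 2)*(l^2 - 9) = (l + 2)*(l + 3)*(l - 3)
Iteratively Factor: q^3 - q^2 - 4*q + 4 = (q + 2)*(q^2 - 3*q + 2) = (q - 2)*(q + 2)*(q - 1)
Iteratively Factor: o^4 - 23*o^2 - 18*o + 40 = (o - 1)*(o^3 + o^2 - 22*o - 40) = (o - 1)*(o + 4)*(o^2 - 3*o - 10) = (o - 1)*(o + 2)*(o + 4)*(o - 5)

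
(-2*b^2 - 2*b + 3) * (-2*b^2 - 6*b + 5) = 4*b^4 + 16*b^3 - 4*b^2 - 28*b + 15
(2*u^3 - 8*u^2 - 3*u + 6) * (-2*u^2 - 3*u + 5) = -4*u^5 + 10*u^4 + 40*u^3 - 43*u^2 - 33*u + 30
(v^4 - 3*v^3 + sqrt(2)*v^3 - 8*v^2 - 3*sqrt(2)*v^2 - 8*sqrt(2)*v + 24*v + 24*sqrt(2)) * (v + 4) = v^5 + v^4 + sqrt(2)*v^4 - 20*v^3 + sqrt(2)*v^3 - 20*sqrt(2)*v^2 - 8*v^2 - 8*sqrt(2)*v + 96*v + 96*sqrt(2)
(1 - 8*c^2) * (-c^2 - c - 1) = 8*c^4 + 8*c^3 + 7*c^2 - c - 1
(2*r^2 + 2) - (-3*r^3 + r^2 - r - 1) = 3*r^3 + r^2 + r + 3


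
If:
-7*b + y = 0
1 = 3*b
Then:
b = 1/3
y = 7/3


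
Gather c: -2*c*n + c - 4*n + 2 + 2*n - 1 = c*(1 - 2*n) - 2*n + 1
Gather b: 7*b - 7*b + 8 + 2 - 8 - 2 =0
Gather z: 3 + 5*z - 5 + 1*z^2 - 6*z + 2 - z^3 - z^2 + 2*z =-z^3 + z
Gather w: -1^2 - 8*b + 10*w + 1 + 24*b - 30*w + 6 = 16*b - 20*w + 6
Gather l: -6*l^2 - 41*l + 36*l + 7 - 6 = -6*l^2 - 5*l + 1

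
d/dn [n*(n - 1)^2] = (n - 1)*(3*n - 1)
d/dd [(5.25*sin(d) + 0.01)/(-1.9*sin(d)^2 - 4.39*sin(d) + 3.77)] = (9.975*sin(d)^2 + 0.0380000000000003*sin(d) + 19.8364)*cos(d)/(3.61*sin(d)^4 + 16.682*sin(d)^3 + 4.9461*sin(d)^2 - 33.1006*sin(d) + 14.2129)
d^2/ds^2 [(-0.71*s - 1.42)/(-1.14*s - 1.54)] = (2.22044604925031e-16*s + 1.197912)/(1.14*s + 1.54)^3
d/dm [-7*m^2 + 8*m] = 8 - 14*m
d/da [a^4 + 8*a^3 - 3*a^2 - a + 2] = 4*a^3 + 24*a^2 - 6*a - 1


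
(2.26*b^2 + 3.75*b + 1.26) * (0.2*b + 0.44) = 0.452*b^3 + 1.7444*b^2 + 1.902*b + 0.5544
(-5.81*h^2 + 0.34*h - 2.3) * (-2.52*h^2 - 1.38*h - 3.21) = 14.6412*h^4 + 7.161*h^3 + 23.9769*h^2 + 2.0826*h + 7.383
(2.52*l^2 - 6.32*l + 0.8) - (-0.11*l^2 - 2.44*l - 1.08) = 2.63*l^2 - 3.88*l + 1.88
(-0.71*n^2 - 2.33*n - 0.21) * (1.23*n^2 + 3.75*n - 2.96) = -0.8733*n^4 - 5.5284*n^3 - 6.8942*n^2 + 6.1093*n + 0.6216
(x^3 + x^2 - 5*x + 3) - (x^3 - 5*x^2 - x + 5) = 6*x^2 - 4*x - 2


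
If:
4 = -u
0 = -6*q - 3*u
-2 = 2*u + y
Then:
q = 2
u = -4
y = 6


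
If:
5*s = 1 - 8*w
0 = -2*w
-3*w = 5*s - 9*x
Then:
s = 1/5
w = 0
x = 1/9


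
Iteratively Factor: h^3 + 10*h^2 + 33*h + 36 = (h + 4)*(h^2 + 6*h + 9) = (h + 3)*(h + 4)*(h + 3)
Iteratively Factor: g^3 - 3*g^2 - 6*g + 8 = (g - 1)*(g^2 - 2*g - 8) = (g - 1)*(g + 2)*(g - 4)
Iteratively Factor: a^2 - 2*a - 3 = (a + 1)*(a - 3)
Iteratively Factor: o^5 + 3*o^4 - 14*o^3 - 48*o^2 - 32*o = (o + 1)*(o^4 + 2*o^3 - 16*o^2 - 32*o) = o*(o + 1)*(o^3 + 2*o^2 - 16*o - 32) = o*(o + 1)*(o + 4)*(o^2 - 2*o - 8) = o*(o - 4)*(o + 1)*(o + 4)*(o + 2)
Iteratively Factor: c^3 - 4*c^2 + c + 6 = (c - 2)*(c^2 - 2*c - 3) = (c - 2)*(c + 1)*(c - 3)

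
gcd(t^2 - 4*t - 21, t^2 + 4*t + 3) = t + 3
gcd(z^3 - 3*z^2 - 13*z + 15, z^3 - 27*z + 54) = 1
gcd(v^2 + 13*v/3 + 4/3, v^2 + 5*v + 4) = v + 4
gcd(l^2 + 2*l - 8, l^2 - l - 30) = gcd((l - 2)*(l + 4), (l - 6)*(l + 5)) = 1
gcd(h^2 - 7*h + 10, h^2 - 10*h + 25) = h - 5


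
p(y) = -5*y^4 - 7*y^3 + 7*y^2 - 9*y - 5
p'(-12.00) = 31359.00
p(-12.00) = -90473.00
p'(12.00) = -37425.00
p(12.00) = -114881.00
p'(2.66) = -496.77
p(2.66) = -361.48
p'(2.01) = -228.11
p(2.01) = -133.27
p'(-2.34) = 99.51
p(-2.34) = -5.83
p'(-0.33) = -15.19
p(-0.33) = -1.08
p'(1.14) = -49.96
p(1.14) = -24.98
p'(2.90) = -632.79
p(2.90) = -496.59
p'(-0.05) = -9.75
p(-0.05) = -4.53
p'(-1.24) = -20.52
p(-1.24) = 18.45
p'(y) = -20*y^3 - 21*y^2 + 14*y - 9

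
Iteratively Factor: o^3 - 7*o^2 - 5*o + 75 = (o - 5)*(o^2 - 2*o - 15) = (o - 5)^2*(o + 3)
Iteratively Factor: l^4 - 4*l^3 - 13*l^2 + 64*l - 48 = (l - 1)*(l^3 - 3*l^2 - 16*l + 48) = (l - 4)*(l - 1)*(l^2 + l - 12) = (l - 4)*(l - 1)*(l + 4)*(l - 3)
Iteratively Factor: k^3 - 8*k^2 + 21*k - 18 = (k - 3)*(k^2 - 5*k + 6) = (k - 3)*(k - 2)*(k - 3)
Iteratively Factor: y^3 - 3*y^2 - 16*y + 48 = (y + 4)*(y^2 - 7*y + 12) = (y - 3)*(y + 4)*(y - 4)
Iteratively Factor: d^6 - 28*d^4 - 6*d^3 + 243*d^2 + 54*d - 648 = (d - 4)*(d^5 + 4*d^4 - 12*d^3 - 54*d^2 + 27*d + 162) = (d - 4)*(d - 2)*(d^4 + 6*d^3 - 54*d - 81) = (d - 4)*(d - 3)*(d - 2)*(d^3 + 9*d^2 + 27*d + 27) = (d - 4)*(d - 3)*(d - 2)*(d + 3)*(d^2 + 6*d + 9) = (d - 4)*(d - 3)*(d - 2)*(d + 3)^2*(d + 3)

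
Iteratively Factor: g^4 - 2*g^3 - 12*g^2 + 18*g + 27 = (g - 3)*(g^3 + g^2 - 9*g - 9) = (g - 3)*(g + 3)*(g^2 - 2*g - 3) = (g - 3)^2*(g + 3)*(g + 1)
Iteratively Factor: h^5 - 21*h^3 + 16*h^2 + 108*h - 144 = (h - 3)*(h^4 + 3*h^3 - 12*h^2 - 20*h + 48) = (h - 3)*(h - 2)*(h^3 + 5*h^2 - 2*h - 24) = (h - 3)*(h - 2)*(h + 4)*(h^2 + h - 6) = (h - 3)*(h - 2)*(h + 3)*(h + 4)*(h - 2)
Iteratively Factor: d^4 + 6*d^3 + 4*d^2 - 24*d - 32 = (d - 2)*(d^3 + 8*d^2 + 20*d + 16) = (d - 2)*(d + 2)*(d^2 + 6*d + 8) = (d - 2)*(d + 2)*(d + 4)*(d + 2)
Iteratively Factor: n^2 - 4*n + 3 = (n - 1)*(n - 3)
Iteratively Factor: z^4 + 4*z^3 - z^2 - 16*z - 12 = (z + 3)*(z^3 + z^2 - 4*z - 4) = (z + 2)*(z + 3)*(z^2 - z - 2) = (z + 1)*(z + 2)*(z + 3)*(z - 2)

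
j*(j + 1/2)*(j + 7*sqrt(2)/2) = j^3 + j^2/2 + 7*sqrt(2)*j^2/2 + 7*sqrt(2)*j/4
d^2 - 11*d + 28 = (d - 7)*(d - 4)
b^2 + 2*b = b*(b + 2)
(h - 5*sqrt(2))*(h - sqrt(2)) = h^2 - 6*sqrt(2)*h + 10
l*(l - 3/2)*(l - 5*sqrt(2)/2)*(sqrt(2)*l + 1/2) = sqrt(2)*l^4 - 9*l^3/2 - 3*sqrt(2)*l^3/2 - 5*sqrt(2)*l^2/4 + 27*l^2/4 + 15*sqrt(2)*l/8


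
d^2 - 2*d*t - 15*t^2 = (d - 5*t)*(d + 3*t)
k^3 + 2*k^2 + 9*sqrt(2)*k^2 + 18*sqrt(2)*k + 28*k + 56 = (k + 2)*(k + 2*sqrt(2))*(k + 7*sqrt(2))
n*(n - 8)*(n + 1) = n^3 - 7*n^2 - 8*n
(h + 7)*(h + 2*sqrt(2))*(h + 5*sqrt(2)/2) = h^3 + 9*sqrt(2)*h^2/2 + 7*h^2 + 10*h + 63*sqrt(2)*h/2 + 70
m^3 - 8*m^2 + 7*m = m*(m - 7)*(m - 1)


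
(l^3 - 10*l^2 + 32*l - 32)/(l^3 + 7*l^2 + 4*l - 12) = (l^3 - 10*l^2 + 32*l - 32)/(l^3 + 7*l^2 + 4*l - 12)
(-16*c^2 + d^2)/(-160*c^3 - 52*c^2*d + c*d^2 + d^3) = (4*c - d)/(40*c^2 + 3*c*d - d^2)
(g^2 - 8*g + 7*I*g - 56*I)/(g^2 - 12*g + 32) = (g + 7*I)/(g - 4)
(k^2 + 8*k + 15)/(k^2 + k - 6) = (k + 5)/(k - 2)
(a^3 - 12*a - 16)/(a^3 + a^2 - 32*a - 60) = (a^2 - 2*a - 8)/(a^2 - a - 30)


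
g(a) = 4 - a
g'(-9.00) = -1.00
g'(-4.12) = -1.00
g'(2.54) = -1.00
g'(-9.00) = -1.00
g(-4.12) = 8.12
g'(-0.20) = -1.00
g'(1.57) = -1.00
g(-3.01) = 7.01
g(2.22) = 1.78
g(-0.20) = 4.20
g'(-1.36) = -1.00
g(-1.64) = 5.64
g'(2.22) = -1.00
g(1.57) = 2.43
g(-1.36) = 5.36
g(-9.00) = 13.00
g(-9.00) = 13.00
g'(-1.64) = -1.00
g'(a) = -1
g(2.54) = 1.46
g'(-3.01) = -1.00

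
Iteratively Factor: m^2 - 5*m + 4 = (m - 4)*(m - 1)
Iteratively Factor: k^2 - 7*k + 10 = (k - 2)*(k - 5)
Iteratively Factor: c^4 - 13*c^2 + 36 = (c - 2)*(c^3 + 2*c^2 - 9*c - 18) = (c - 3)*(c - 2)*(c^2 + 5*c + 6) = (c - 3)*(c - 2)*(c + 3)*(c + 2)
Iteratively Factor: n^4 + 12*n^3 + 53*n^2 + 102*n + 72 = (n + 3)*(n^3 + 9*n^2 + 26*n + 24) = (n + 2)*(n + 3)*(n^2 + 7*n + 12) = (n + 2)*(n + 3)*(n + 4)*(n + 3)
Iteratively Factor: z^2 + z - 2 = (z + 2)*(z - 1)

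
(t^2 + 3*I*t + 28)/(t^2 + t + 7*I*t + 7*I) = (t - 4*I)/(t + 1)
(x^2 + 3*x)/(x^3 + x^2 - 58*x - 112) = x*(x + 3)/(x^3 + x^2 - 58*x - 112)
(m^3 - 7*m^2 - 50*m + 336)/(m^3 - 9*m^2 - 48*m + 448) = (m - 6)/(m - 8)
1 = 1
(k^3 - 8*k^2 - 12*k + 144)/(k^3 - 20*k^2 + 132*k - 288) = (k + 4)/(k - 8)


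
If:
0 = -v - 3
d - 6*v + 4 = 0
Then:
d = -22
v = -3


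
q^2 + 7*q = q*(q + 7)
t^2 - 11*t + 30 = (t - 6)*(t - 5)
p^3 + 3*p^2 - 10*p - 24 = (p - 3)*(p + 2)*(p + 4)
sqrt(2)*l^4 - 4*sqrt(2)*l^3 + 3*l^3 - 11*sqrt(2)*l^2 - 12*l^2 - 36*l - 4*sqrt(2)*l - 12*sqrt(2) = (l - 6)*(l + 2)*(l + sqrt(2))*(sqrt(2)*l + 1)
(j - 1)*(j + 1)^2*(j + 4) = j^4 + 5*j^3 + 3*j^2 - 5*j - 4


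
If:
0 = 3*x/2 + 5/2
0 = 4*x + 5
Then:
No Solution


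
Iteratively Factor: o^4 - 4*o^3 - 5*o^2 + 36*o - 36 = (o - 2)*(o^3 - 2*o^2 - 9*o + 18) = (o - 2)^2*(o^2 - 9) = (o - 2)^2*(o + 3)*(o - 3)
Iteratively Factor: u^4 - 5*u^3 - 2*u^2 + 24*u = (u - 4)*(u^3 - u^2 - 6*u) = u*(u - 4)*(u^2 - u - 6) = u*(u - 4)*(u + 2)*(u - 3)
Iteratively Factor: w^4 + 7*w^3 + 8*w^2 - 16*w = (w)*(w^3 + 7*w^2 + 8*w - 16) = w*(w - 1)*(w^2 + 8*w + 16) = w*(w - 1)*(w + 4)*(w + 4)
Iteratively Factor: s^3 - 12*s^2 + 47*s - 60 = (s - 4)*(s^2 - 8*s + 15) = (s - 4)*(s - 3)*(s - 5)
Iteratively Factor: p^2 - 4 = (p + 2)*(p - 2)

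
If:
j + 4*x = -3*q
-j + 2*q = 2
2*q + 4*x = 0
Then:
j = -2/3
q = 2/3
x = -1/3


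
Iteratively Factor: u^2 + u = (u)*(u + 1)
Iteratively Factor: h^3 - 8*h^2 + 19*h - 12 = (h - 3)*(h^2 - 5*h + 4) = (h - 3)*(h - 1)*(h - 4)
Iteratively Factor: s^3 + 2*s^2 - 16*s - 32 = (s + 2)*(s^2 - 16) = (s + 2)*(s + 4)*(s - 4)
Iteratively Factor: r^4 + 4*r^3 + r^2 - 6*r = (r + 2)*(r^3 + 2*r^2 - 3*r) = r*(r + 2)*(r^2 + 2*r - 3) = r*(r - 1)*(r + 2)*(r + 3)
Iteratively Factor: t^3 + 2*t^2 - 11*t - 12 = (t + 1)*(t^2 + t - 12) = (t + 1)*(t + 4)*(t - 3)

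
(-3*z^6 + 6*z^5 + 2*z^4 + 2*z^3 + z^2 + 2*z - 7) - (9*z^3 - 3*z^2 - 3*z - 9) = -3*z^6 + 6*z^5 + 2*z^4 - 7*z^3 + 4*z^2 + 5*z + 2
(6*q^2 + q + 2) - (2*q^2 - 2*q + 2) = 4*q^2 + 3*q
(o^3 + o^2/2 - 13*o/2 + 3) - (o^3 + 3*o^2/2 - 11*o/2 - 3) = -o^2 - o + 6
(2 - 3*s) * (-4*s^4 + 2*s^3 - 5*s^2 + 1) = 12*s^5 - 14*s^4 + 19*s^3 - 10*s^2 - 3*s + 2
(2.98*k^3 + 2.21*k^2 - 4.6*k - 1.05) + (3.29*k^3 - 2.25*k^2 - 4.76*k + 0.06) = 6.27*k^3 - 0.04*k^2 - 9.36*k - 0.99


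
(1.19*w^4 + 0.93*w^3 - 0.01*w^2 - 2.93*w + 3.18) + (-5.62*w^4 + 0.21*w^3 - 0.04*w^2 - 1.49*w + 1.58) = -4.43*w^4 + 1.14*w^3 - 0.05*w^2 - 4.42*w + 4.76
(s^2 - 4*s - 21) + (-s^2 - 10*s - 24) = -14*s - 45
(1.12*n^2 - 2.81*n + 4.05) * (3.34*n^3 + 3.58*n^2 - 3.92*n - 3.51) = 3.7408*n^5 - 5.3758*n^4 - 0.923200000000003*n^3 + 21.583*n^2 - 6.0129*n - 14.2155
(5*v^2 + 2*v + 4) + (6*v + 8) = 5*v^2 + 8*v + 12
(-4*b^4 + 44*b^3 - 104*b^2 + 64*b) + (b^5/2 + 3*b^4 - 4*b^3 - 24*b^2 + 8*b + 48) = b^5/2 - b^4 + 40*b^3 - 128*b^2 + 72*b + 48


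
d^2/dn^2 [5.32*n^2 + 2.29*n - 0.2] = 10.6400000000000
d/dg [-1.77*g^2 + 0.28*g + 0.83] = 0.28 - 3.54*g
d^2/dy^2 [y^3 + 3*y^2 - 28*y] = 6*y + 6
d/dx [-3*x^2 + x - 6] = 1 - 6*x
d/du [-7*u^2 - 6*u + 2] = -14*u - 6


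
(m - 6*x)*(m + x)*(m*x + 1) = m^3*x - 5*m^2*x^2 + m^2 - 6*m*x^3 - 5*m*x - 6*x^2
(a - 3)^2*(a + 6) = a^3 - 27*a + 54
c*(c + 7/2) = c^2 + 7*c/2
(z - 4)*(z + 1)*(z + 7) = z^3 + 4*z^2 - 25*z - 28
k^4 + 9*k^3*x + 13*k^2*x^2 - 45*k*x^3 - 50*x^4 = (k - 2*x)*(k + x)*(k + 5*x)^2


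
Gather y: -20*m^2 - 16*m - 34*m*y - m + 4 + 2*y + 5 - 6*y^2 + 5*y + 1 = -20*m^2 - 17*m - 6*y^2 + y*(7 - 34*m) + 10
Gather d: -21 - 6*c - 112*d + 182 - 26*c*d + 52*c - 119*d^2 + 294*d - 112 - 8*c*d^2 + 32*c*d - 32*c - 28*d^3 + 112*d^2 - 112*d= 14*c - 28*d^3 + d^2*(-8*c - 7) + d*(6*c + 70) + 49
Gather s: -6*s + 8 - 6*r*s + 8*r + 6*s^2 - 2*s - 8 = 8*r + 6*s^2 + s*(-6*r - 8)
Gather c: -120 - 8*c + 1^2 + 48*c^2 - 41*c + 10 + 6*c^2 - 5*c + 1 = 54*c^2 - 54*c - 108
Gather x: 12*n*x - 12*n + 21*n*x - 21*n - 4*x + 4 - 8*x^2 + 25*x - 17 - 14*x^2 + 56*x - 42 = -33*n - 22*x^2 + x*(33*n + 77) - 55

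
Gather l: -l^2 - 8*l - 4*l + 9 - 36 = -l^2 - 12*l - 27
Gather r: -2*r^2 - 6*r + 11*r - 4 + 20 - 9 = -2*r^2 + 5*r + 7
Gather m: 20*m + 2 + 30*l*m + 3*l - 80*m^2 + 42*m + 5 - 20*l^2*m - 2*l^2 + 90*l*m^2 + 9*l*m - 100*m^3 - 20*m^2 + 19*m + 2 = -2*l^2 + 3*l - 100*m^3 + m^2*(90*l - 100) + m*(-20*l^2 + 39*l + 81) + 9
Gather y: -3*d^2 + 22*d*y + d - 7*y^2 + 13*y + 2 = -3*d^2 + d - 7*y^2 + y*(22*d + 13) + 2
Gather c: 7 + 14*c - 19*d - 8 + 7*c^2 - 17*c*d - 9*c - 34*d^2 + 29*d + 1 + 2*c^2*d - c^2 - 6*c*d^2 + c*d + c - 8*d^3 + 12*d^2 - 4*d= c^2*(2*d + 6) + c*(-6*d^2 - 16*d + 6) - 8*d^3 - 22*d^2 + 6*d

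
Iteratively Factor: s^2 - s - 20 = (s - 5)*(s + 4)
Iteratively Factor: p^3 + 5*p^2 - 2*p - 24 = (p - 2)*(p^2 + 7*p + 12) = (p - 2)*(p + 3)*(p + 4)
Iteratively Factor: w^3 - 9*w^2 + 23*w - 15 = (w - 5)*(w^2 - 4*w + 3) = (w - 5)*(w - 3)*(w - 1)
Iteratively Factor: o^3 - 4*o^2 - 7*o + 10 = (o - 5)*(o^2 + o - 2) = (o - 5)*(o - 1)*(o + 2)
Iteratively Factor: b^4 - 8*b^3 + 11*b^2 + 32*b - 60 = (b + 2)*(b^3 - 10*b^2 + 31*b - 30) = (b - 5)*(b + 2)*(b^2 - 5*b + 6) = (b - 5)*(b - 2)*(b + 2)*(b - 3)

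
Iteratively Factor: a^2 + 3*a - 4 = (a - 1)*(a + 4)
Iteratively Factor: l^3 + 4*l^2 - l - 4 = (l + 1)*(l^2 + 3*l - 4) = (l + 1)*(l + 4)*(l - 1)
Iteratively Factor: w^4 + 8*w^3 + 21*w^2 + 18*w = (w + 2)*(w^3 + 6*w^2 + 9*w) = (w + 2)*(w + 3)*(w^2 + 3*w) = w*(w + 2)*(w + 3)*(w + 3)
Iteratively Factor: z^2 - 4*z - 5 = (z - 5)*(z + 1)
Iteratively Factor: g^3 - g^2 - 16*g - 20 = (g + 2)*(g^2 - 3*g - 10) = (g + 2)^2*(g - 5)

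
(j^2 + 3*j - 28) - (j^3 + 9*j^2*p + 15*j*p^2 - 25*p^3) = -j^3 - 9*j^2*p + j^2 - 15*j*p^2 + 3*j + 25*p^3 - 28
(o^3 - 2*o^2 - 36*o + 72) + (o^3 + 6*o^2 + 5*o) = 2*o^3 + 4*o^2 - 31*o + 72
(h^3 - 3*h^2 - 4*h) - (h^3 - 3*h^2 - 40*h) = 36*h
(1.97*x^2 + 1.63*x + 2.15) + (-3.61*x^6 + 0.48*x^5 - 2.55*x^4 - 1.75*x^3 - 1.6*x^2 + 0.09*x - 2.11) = -3.61*x^6 + 0.48*x^5 - 2.55*x^4 - 1.75*x^3 + 0.37*x^2 + 1.72*x + 0.04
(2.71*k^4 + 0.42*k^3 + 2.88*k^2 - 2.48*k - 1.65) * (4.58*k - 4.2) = 12.4118*k^5 - 9.4584*k^4 + 11.4264*k^3 - 23.4544*k^2 + 2.859*k + 6.93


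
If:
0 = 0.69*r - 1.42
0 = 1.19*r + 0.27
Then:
No Solution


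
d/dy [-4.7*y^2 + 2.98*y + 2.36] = 2.98 - 9.4*y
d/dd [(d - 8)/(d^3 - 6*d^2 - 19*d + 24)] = 2*(-d - 1)/(d^4 + 4*d^3 - 2*d^2 - 12*d + 9)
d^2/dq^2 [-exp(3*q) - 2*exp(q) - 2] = (-9*exp(2*q) - 2)*exp(q)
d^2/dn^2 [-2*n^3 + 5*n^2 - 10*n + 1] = 10 - 12*n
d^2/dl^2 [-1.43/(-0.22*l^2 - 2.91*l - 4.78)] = (-0.138424*l^2 - 1.830972*l + 1.43*(0.44*l + 2.91)*(0.88*l + 5.82) - 3.007576)/(0.22*l^2 + 2.91*l + 4.78)^3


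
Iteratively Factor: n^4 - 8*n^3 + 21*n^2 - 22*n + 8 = (n - 4)*(n^3 - 4*n^2 + 5*n - 2) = (n - 4)*(n - 1)*(n^2 - 3*n + 2) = (n - 4)*(n - 2)*(n - 1)*(n - 1)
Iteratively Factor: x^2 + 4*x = (x + 4)*(x)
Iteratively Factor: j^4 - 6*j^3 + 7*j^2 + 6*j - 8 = (j + 1)*(j^3 - 7*j^2 + 14*j - 8) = (j - 2)*(j + 1)*(j^2 - 5*j + 4) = (j - 2)*(j - 1)*(j + 1)*(j - 4)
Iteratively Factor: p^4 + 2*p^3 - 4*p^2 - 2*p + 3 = (p - 1)*(p^3 + 3*p^2 - p - 3) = (p - 1)*(p + 1)*(p^2 + 2*p - 3) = (p - 1)^2*(p + 1)*(p + 3)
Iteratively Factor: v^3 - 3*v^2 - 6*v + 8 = (v - 4)*(v^2 + v - 2) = (v - 4)*(v + 2)*(v - 1)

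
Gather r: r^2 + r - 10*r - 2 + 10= r^2 - 9*r + 8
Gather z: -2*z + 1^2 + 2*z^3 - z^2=2*z^3 - z^2 - 2*z + 1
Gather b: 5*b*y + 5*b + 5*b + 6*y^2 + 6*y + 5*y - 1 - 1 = b*(5*y + 10) + 6*y^2 + 11*y - 2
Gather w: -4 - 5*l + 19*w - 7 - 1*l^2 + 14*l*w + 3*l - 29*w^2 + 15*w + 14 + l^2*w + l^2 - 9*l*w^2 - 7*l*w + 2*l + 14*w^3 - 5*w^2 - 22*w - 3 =14*w^3 + w^2*(-9*l - 34) + w*(l^2 + 7*l + 12)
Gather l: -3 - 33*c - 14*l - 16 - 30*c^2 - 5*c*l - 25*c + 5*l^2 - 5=-30*c^2 - 58*c + 5*l^2 + l*(-5*c - 14) - 24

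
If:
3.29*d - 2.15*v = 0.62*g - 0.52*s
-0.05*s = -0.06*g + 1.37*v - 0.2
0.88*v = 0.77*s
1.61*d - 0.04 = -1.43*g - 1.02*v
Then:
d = 0.04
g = -0.12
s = 0.15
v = 0.14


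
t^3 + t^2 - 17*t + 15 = (t - 3)*(t - 1)*(t + 5)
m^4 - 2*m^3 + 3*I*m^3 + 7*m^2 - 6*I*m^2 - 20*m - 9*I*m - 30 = (m - 3)*(m + 1)*(m - 2*I)*(m + 5*I)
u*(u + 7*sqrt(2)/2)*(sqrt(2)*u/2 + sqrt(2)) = sqrt(2)*u^3/2 + sqrt(2)*u^2 + 7*u^2/2 + 7*u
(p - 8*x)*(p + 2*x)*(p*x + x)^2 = p^4*x^2 - 6*p^3*x^3 + 2*p^3*x^2 - 16*p^2*x^4 - 12*p^2*x^3 + p^2*x^2 - 32*p*x^4 - 6*p*x^3 - 16*x^4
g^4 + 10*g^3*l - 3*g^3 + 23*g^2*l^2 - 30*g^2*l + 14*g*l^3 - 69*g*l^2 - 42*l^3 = (g - 3)*(g + l)*(g + 2*l)*(g + 7*l)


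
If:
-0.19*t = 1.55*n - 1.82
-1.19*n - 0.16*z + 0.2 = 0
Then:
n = 0.168067226890756 - 0.134453781512605*z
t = 1.0968597965502*z + 8.2078726227333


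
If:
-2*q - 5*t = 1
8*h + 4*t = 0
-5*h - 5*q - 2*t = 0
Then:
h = 5/52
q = -1/52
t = -5/26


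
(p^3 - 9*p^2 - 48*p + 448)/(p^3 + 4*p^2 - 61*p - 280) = (p - 8)/(p + 5)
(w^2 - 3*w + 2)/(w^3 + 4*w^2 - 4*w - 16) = (w - 1)/(w^2 + 6*w + 8)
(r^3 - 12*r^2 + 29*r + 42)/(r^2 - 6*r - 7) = r - 6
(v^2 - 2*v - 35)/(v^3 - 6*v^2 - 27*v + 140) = 1/(v - 4)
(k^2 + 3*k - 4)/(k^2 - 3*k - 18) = (-k^2 - 3*k + 4)/(-k^2 + 3*k + 18)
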